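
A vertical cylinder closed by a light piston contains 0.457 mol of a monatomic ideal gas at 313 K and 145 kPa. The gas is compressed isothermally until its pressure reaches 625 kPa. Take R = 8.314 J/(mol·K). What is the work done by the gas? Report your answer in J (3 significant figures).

Isothermal process: W = nRT ln(V₂/V₁) = nRT ln(P₁/P₂).
W = (0.457)(8.314)(313) × ln(145/625)
  = 1189 × ln(0.232) = 1189 × -1.461
W_by_gas = -1738 J.

W ≈ -1740 J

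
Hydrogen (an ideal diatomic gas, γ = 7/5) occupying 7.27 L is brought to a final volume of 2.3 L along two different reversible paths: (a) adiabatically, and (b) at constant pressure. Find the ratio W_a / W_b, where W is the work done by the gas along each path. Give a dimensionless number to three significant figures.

Path (a) adiabatic: W = P₁V₁(1 − (V₁/V₂)^(γ−1))/(γ−1) → W_a/(P₁V₁) = -1.462.
Path (b) isobaric: W = P₁(V₂ − V₁) → W_b/(P₁V₁) = -0.6836.
W_a / W_b = -1.462 / -0.6836 = 2.138.

W_a / W_b ≈ 2.14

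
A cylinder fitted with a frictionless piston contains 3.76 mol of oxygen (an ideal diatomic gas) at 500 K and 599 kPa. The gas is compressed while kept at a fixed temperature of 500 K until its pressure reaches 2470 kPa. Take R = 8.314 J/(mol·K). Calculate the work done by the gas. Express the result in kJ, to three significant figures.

Isothermal process: W = nRT ln(V₂/V₁) = nRT ln(P₁/P₂).
W = (3.76)(8.314)(500) × ln(599/2470)
  = 15630 × ln(0.2425) = 15630 × -1.417
W_by_gas = -22144 J.

W ≈ -22.1 kJ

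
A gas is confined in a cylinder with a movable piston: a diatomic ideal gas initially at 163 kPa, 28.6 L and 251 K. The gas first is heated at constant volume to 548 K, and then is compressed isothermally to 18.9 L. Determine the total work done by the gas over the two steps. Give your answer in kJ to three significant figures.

Step 1 (isochoric): W = 0 (constant volume).
After step 1: P = 355.9 kPa (V unchanged).
Step 2 (isothermal): W = P₁V₁ ln(V₂/V₁) = (10178) ln(18.9/28.6) = -4216 J.
W_total = 0 − 4216 = -4216 J.

W_total ≈ -4.22 kJ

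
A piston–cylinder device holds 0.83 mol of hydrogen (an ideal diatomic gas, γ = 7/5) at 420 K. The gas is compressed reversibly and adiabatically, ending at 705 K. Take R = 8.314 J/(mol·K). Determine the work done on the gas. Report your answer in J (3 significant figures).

Adiabatic ⇒ Q = 0, so W_by = −ΔU = nCᵥ(T₁ − T₂).
Cᵥ = 5R/2 = 20.79 J/(mol·K).
W = (0.83)(20.79)(420 − 705) = -4917 J.
Work on gas = −W_by = 4917 J.

W ≈ 4920 J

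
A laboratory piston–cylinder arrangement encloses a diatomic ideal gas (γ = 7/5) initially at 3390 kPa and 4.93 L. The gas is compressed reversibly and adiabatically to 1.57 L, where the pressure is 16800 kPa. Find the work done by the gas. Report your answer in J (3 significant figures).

Adiabatic: W = (P₁V₁ − P₂V₂)/(γ − 1) with γ = 7/5.
P₁V₁ = 16713 J, P₂V₂ = 26376 J.
W = (16713 − 26376) / 0.4 = -24158 J.

W ≈ -24200 J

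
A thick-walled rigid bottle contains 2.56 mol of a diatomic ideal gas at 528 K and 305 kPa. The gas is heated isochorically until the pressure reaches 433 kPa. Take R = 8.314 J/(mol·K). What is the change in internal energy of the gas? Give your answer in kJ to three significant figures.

ΔU ≈ 11.8 kJ

Constant volume ⇒ W = 0, so Q = ΔU = nCᵥΔT with Cᵥ = 5R/2 = 20.79 J/(mol·K).
At constant V, T₂/T₁ = P₂/P₁ ⇒ ΔT = T₁(P₂/P₁ − 1) = 528·(433/305 − 1) = 221.6 K.
ΔU = (2.56)(20.79)(221.6) = 11791 J.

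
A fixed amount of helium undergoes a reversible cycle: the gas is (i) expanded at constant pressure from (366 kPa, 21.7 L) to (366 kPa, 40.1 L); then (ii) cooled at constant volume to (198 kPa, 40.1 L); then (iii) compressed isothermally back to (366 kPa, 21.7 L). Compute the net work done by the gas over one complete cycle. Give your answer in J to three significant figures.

W_net ≈ 1860 J

Leg (i): W = PΔV = (366)(40.1 − 21.7) = 6734 J.
Leg (ii): W = 0.
Leg (iii): W = PᵢVᵢ ln(V_f/Vᵢ) = (7940) ln(21.7/40.1) = -4876 J.
W_net = 6734 − 4876 = 1859 J.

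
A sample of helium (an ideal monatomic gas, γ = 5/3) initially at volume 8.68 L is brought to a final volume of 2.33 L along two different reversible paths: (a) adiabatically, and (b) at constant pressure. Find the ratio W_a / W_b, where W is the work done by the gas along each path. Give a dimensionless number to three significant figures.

W_a / W_b ≈ 2.88

Path (a) adiabatic: W = P₁V₁(1 − (V₁/V₂)^(γ−1))/(γ−1) → W_a/(P₁V₁) = -2.105.
Path (b) isobaric: W = P₁(V₂ − V₁) → W_b/(P₁V₁) = -0.7316.
W_a / W_b = -2.105 / -0.7316 = 2.877.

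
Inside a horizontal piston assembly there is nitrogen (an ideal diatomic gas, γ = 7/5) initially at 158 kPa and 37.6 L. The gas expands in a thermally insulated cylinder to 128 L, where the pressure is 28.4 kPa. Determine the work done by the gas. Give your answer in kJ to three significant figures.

Adiabatic: W = (P₁V₁ − P₂V₂)/(γ − 1) with γ = 7/5.
P₁V₁ = 5941 J, P₂V₂ = 3635 J.
W = (5941 − 3635) / 0.4 = 5764 J.

W ≈ 5.76 kJ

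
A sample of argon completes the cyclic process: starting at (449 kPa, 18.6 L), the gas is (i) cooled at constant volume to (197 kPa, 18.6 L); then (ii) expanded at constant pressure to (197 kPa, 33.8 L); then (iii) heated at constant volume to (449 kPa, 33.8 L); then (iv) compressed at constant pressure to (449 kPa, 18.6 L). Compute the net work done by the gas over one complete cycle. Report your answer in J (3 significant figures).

Constant-volume legs do no work.
W(ii) = (197)(33.8 − 18.6) = 2994 J; W(iv) = (449)(18.6 − 33.8) = -6825 J.
W_net = 2994 − 6825 = -3830 J (the counter-clockwise enclosed area).

W_net ≈ -3830 J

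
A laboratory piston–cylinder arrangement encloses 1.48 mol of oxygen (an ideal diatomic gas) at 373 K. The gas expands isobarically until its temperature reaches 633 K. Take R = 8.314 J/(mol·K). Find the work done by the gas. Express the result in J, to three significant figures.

W ≈ 3200 J

Isobaric: W = P ΔV = nR ΔT.
W = (1.48)(8.314)(633 − 373) = 3199 J.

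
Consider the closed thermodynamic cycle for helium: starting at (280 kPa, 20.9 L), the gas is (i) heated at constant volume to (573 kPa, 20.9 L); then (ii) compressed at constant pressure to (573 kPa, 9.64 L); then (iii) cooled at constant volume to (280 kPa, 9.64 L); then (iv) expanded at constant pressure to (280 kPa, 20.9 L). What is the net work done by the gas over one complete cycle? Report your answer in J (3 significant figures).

Constant-volume legs do no work.
W(ii) = (573)(9.64 − 20.9) = -6452 J; W(iv) = (280)(20.9 − 9.64) = 3153 J.
W_net = -6452 + 3153 = -3299 J (the counter-clockwise enclosed area).

W_net ≈ -3300 J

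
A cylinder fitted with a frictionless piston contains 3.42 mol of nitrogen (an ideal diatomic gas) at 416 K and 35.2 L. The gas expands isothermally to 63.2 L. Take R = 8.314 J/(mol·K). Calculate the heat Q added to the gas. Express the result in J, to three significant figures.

Q ≈ 6920 J

Isothermal ⇒ ΔU = 0, so Q = W = nRT ln(V₂/V₁).
Q = (3.42)(8.314)(416) ln(63.2/35.2) = 11828 × 0.5853 = 6923 J.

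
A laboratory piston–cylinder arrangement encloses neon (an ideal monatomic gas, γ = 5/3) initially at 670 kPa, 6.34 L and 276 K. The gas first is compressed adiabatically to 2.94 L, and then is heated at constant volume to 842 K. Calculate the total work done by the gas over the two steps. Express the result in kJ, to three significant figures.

Step 1 (adiabatic): W = (P₁V₁ − P₂V₂)/(γ−1) = (4248 − 7090)/0.667 = -4264 J.
Step 2 (isochoric): W = 0 (constant volume).
W_total = -4264 + 0 = -4264 J.

W_total ≈ -4.26 kJ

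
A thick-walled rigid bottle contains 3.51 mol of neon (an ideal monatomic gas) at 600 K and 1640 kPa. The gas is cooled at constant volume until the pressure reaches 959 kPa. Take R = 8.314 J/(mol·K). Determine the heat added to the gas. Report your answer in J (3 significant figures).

Q ≈ -10900 J

Constant volume ⇒ W = 0, so Q = ΔU = nCᵥΔT with Cᵥ = 3R/2 = 12.47 J/(mol·K).
At constant V, T₂/T₁ = P₂/P₁ ⇒ ΔT = T₁(P₂/P₁ − 1) = 600·(959/1640 − 1) = -249.1 K.
ΔU = (3.51)(12.47)(-249.1) = -10906 J.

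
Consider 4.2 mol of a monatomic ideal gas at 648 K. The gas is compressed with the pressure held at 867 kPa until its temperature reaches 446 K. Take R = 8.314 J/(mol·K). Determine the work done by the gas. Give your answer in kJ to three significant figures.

Isobaric: W = P ΔV = nR ΔT.
W = (4.2)(8.314)(446 − 648) = -7054 J.

W ≈ -7.05 kJ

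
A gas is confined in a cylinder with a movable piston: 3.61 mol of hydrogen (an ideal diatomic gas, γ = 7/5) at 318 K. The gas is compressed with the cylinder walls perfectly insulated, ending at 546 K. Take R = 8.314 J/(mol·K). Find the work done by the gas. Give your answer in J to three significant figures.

Adiabatic ⇒ Q = 0, so W_by = −ΔU = nCᵥ(T₁ − T₂).
Cᵥ = 5R/2 = 20.79 J/(mol·K).
W = (3.61)(20.79)(318 − 546) = -17108 J.

W ≈ -17100 J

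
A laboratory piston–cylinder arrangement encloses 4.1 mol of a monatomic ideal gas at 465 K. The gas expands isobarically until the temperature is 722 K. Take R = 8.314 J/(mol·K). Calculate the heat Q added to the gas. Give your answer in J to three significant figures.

Isobaric: W = nRΔT = (4.1)(8.314)(257) = 8760 J.
ΔU = nCᵥΔT with Cᵥ = 3R/2: ΔU = (4.1)(12.47)(257) = 13141 J.
Q = ΔU + W = 13141 + 8760 = 21901 J.

Q ≈ 21900 J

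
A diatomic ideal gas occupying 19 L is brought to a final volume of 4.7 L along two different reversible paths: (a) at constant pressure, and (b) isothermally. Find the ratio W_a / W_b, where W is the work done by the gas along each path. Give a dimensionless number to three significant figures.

W_a / W_b ≈ 0.539

Path (a) isobaric: W = P₁(V₂ − V₁) → W_a/(P₁V₁) = -0.7526.
Path (b) isothermal: W = P₁V₁ ln(V₂/V₁) → W_b/(P₁V₁) = -1.397.
W_a / W_b = -0.7526 / -1.397 = 0.5388.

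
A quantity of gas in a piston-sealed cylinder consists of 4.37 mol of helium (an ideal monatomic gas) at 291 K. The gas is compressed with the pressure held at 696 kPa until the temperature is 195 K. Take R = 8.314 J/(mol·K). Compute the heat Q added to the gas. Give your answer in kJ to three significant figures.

Q ≈ -8.72 kJ

Isobaric: W = nRΔT = (4.37)(8.314)(-96) = -3488 J.
ΔU = nCᵥΔT with Cᵥ = 3R/2: ΔU = (4.37)(12.47)(-96) = -5232 J.
Q = ΔU + W = -5232 − 3488 = -8720 J.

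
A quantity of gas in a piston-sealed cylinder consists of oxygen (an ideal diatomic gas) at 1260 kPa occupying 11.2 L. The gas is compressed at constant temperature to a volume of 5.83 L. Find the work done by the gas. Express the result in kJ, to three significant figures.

W ≈ -9.21 kJ

Isothermal: W = nRT ln(V₂/V₁) = P₁V₁ ln(V₂/V₁).
P₁V₁ = (1260 kPa)(11.2 L) = 14112 J.
W = 14112 × ln(5.83/11.2) = 14112 × -0.6529
W_by_gas = -9214 J.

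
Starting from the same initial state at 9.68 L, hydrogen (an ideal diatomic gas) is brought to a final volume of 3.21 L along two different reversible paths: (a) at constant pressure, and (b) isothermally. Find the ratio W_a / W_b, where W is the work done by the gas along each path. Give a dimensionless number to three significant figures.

W_a / W_b ≈ 0.606

Path (a) isobaric: W = P₁(V₂ − V₁) → W_a/(P₁V₁) = -0.6684.
Path (b) isothermal: W = P₁V₁ ln(V₂/V₁) → W_b/(P₁V₁) = -1.104.
W_a / W_b = -0.6684 / -1.104 = 0.6055.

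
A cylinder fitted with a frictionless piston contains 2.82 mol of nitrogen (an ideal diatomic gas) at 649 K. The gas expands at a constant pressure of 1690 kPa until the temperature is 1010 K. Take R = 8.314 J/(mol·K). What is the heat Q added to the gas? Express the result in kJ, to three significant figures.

Q ≈ 29.6 kJ

Isobaric: W = nRΔT = (2.82)(8.314)(361) = 8464 J.
ΔU = nCᵥΔT with Cᵥ = 5R/2: ΔU = (2.82)(20.79)(361) = 21160 J.
Q = ΔU + W = 21160 + 8464 = 29623 J.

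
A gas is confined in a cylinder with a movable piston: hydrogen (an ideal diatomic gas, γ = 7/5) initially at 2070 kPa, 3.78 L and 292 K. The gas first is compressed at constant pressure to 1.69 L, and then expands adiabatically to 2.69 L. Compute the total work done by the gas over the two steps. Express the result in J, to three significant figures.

W_total ≈ -2840 J

Step 1 (isobaric): W = PΔV = (2070 kPa)(1.69 − 3.78 L) = -4326 J.
After step 1: P = 2070 kPa, V = 1.69 L, T = 130.6 K.
Step 2 (adiabatic): W = (P₁V₁ − P₂V₂)/(γ−1) = (3498 − 2905)/0.4 = 1484 J.
W_total = -4326 + 1484 = -2842 J.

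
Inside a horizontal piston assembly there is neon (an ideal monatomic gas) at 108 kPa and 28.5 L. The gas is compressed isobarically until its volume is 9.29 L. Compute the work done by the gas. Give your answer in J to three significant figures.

W ≈ -2070 J

Isobaric: W = P ΔV.
W = (108 kPa)(9.29 − 28.5 L) = (108)(-19.21) = -2075 J.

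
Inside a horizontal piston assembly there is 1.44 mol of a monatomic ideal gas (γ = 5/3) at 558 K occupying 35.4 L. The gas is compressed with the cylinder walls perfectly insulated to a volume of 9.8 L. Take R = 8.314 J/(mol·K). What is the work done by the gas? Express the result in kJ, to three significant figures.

W ≈ -13.6 kJ

Adiabatic: TV^(γ−1) = const with γ = 5/3.
T₂ = T₁ (V₁/V₂)^(γ−1) = 558 × (35.4/9.8)^0.667 = 558 × 2.354 = 1314 K.
W_by = nCᵥ(T₁ − T₂) = (1.44)(12.47)(558 − 1314) = -13570 J.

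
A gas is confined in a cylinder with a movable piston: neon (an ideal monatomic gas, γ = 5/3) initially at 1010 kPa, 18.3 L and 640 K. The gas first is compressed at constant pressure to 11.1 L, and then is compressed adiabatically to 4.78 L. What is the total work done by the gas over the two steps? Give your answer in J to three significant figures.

W_total ≈ -19900 J

Step 1 (isobaric): W = PΔV = (1010 kPa)(11.1 − 18.3 L) = -7272 J.
After step 1: P = 1010 kPa, V = 11.1 L, T = 388.2 K.
Step 2 (adiabatic): W = (P₁V₁ − P₂V₂)/(γ−1) = (11211 − 19660)/0.667 = -12673 J.
W_total = -7272 − 12673 = -19945 J.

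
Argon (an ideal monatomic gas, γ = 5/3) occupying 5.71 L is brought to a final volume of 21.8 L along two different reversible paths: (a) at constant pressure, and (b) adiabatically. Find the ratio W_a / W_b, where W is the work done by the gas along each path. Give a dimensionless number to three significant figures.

Path (a) isobaric: W = P₁(V₂ − V₁) → W_a/(P₁V₁) = 2.818.
Path (b) adiabatic: W = P₁V₁(1 − (V₁/V₂)^(γ−1))/(γ−1) → W_b/(P₁V₁) = 0.8859.
W_a / W_b = 2.818 / 0.8859 = 3.181.

W_a / W_b ≈ 3.18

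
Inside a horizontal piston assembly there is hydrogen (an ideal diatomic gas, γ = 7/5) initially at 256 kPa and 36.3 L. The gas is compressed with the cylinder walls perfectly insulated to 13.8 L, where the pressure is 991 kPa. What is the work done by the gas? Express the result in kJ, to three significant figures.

Adiabatic: W = (P₁V₁ − P₂V₂)/(γ − 1) with γ = 7/5.
P₁V₁ = 9293 J, P₂V₂ = 13676 J.
W = (9293 − 13676) / 0.4 = -10958 J.

W ≈ -11.0 kJ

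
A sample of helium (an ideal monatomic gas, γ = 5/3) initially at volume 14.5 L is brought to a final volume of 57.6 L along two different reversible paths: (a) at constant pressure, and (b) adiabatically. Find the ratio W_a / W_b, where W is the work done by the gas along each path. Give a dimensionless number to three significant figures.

W_a / W_b ≈ 3.30

Path (a) isobaric: W = P₁(V₂ − V₁) → W_a/(P₁V₁) = 2.972.
Path (b) adiabatic: W = P₁V₁(1 − (V₁/V₂)^(γ−1))/(γ−1) → W_b/(P₁V₁) = 0.902.
W_a / W_b = 2.972 / 0.902 = 3.295.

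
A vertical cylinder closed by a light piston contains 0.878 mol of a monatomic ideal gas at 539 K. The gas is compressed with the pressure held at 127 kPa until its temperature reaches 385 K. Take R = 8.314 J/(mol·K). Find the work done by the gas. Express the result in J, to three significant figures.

Isobaric: W = P ΔV = nR ΔT.
W = (0.878)(8.314)(385 − 539) = -1124 J.

W ≈ -1120 J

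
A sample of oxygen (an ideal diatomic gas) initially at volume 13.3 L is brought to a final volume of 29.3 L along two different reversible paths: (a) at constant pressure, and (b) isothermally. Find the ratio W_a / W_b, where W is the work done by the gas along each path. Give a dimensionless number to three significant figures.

Path (a) isobaric: W = P₁(V₂ − V₁) → W_a/(P₁V₁) = 1.203.
Path (b) isothermal: W = P₁V₁ ln(V₂/V₁) → W_b/(P₁V₁) = 0.7898.
W_a / W_b = 1.203 / 0.7898 = 1.523.

W_a / W_b ≈ 1.52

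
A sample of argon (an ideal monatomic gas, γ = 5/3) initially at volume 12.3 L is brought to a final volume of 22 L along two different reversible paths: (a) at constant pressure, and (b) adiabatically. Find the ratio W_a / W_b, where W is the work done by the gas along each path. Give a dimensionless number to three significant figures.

Path (a) isobaric: W = P₁(V₂ − V₁) → W_a/(P₁V₁) = 0.7886.
Path (b) adiabatic: W = P₁V₁(1 − (V₁/V₂)^(γ−1))/(γ−1) → W_b/(P₁V₁) = 0.482.
W_a / W_b = 0.7886 / 0.482 = 1.636.

W_a / W_b ≈ 1.64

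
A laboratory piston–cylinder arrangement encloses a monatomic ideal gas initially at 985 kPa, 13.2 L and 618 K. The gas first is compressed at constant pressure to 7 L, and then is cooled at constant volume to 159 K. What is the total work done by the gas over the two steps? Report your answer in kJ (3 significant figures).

W_total ≈ -6.11 kJ

Step 1 (isobaric): W = PΔV = (985 kPa)(7 − 13.2 L) = -6107 J.
Step 2 (isochoric): W = 0 (constant volume).
W_total = -6107 + 0 = -6107 J.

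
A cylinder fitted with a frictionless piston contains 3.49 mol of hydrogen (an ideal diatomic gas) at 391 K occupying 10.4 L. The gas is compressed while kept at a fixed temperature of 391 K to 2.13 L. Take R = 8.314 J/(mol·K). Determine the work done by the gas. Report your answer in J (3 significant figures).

Isothermal: W = nRT ln(V₂/V₁).
W = (3.49)(8.314)(391) × ln(2.13/10.4)
  = 11345 × -1.586
W_by_gas = -17990 J.

W ≈ -18000 J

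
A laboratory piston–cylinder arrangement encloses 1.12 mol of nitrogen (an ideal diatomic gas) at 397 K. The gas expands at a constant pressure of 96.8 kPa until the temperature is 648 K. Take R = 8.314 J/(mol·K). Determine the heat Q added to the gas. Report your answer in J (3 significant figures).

Q ≈ 8180 J

Isobaric: W = nRΔT = (1.12)(8.314)(251) = 2337 J.
ΔU = nCᵥΔT with Cᵥ = 5R/2: ΔU = (1.12)(20.79)(251) = 5843 J.
Q = ΔU + W = 5843 + 2337 = 8180 J.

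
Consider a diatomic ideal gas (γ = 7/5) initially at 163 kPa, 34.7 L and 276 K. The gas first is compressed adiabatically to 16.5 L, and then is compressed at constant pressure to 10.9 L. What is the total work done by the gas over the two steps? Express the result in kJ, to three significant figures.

W_total ≈ -7.48 kJ

Step 1 (adiabatic): W = (P₁V₁ − P₂V₂)/(γ−1) = (5656 − 7615)/0.4 = -4897 J.
After step 1: P = 461.5 kPa, V = 16.5 L, T = 371.6 K.
Step 2 (isobaric): W = PΔV = (461.5 kPa)(10.9 − 16.5 L) = -2584 J.
W_total = -4897 − 2584 = -7481 J.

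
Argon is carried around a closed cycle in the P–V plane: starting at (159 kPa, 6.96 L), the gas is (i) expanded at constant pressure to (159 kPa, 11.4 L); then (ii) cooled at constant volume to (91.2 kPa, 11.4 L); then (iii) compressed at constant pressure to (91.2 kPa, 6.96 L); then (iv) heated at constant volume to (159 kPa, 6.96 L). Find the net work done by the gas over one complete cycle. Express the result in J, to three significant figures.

W_net ≈ 301 J

Constant-volume legs do no work.
W(i) = (159)(11.4 − 6.96) = 706 J; W(iii) = (91.2)(6.96 − 11.4) = -404.9 J.
W_net = 706 − 404.9 = 301 J (the clockwise enclosed area).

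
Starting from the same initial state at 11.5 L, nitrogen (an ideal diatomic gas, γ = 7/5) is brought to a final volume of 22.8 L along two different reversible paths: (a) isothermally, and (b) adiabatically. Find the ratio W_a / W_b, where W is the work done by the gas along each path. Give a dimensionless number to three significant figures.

Path (a) isothermal: W = P₁V₁ ln(V₂/V₁) → W_a/(P₁V₁) = 0.6844.
Path (b) adiabatic: W = P₁V₁(1 − (V₁/V₂)^(γ−1))/(γ−1) → W_b/(P₁V₁) = 0.5987.
W_a / W_b = 0.6844 / 0.5987 = 1.143.

W_a / W_b ≈ 1.14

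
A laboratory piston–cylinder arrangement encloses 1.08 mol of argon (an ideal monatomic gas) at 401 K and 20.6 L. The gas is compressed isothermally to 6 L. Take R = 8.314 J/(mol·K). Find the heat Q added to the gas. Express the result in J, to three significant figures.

Q ≈ -4440 J

Isothermal ⇒ ΔU = 0, so Q = W = nRT ln(V₂/V₁).
Q = (1.08)(8.314)(401) ln(6/20.6) = 3601 × -1.234 = -4441 J.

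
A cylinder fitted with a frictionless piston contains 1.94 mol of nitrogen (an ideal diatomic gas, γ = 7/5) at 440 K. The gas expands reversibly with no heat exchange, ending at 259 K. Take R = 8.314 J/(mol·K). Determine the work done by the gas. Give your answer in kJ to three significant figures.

W ≈ 7.30 kJ

Adiabatic ⇒ Q = 0, so W_by = −ΔU = nCᵥ(T₁ − T₂).
Cᵥ = 5R/2 = 20.79 J/(mol·K).
W = (1.94)(20.79)(440 − 259) = 7298 J.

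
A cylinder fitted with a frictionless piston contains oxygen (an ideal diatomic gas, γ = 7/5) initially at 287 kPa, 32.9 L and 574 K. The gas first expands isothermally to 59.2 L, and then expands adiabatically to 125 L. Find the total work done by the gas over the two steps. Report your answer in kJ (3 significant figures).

Step 1 (isothermal): W = P₁V₁ ln(V₂/V₁) = (9442) ln(59.2/32.9) = 5547 J.
After step 1: P = 159.5 kPa, V = 59.2 L, T = 574 K.
Step 2 (adiabatic): W = (P₁V₁ − P₂V₂)/(γ−1) = (9442 − 7002)/0.4 = 6100 J.
W_total = 5547 + 6100 = 11647 J.

W_total ≈ 11.6 kJ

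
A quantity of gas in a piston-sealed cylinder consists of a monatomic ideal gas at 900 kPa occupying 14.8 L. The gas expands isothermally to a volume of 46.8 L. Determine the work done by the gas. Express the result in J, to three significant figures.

W ≈ 15300 J

Isothermal: W = nRT ln(V₂/V₁) = P₁V₁ ln(V₂/V₁).
P₁V₁ = (900 kPa)(14.8 L) = 13320 J.
W = 13320 × ln(46.8/14.8) = 13320 × 1.151
W_by_gas = 15335 J.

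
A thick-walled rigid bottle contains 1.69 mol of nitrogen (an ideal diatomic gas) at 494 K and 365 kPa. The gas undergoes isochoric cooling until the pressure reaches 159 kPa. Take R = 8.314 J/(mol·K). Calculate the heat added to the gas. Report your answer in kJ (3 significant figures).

Constant volume ⇒ W = 0, so Q = ΔU = nCᵥΔT with Cᵥ = 5R/2 = 20.79 J/(mol·K).
At constant V, T₂/T₁ = P₂/P₁ ⇒ ΔT = T₁(P₂/P₁ − 1) = 494·(159/365 − 1) = -278.8 K.
ΔU = (1.69)(20.79)(-278.8) = -9794 J.

Q ≈ -9.79 kJ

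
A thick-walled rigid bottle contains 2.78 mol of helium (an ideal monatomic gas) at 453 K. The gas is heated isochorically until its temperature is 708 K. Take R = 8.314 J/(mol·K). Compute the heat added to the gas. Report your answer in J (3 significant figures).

Q ≈ 8840 J

Constant volume ⇒ W = 0, so Q = ΔU = nCᵥΔT with Cᵥ = 3R/2 = 12.47 J/(mol·K).
ΔU = (2.78)(12.47)(708 − 453) = 8841 J.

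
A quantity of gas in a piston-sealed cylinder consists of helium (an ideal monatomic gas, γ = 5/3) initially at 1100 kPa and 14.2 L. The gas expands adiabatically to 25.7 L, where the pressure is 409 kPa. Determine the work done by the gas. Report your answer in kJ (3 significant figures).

W ≈ 7.66 kJ

Adiabatic: W = (P₁V₁ − P₂V₂)/(γ − 1) with γ = 5/3.
P₁V₁ = 15620 J, P₂V₂ = 10511 J.
W = (15620 − 10511) / 0.6667 = 7663 J.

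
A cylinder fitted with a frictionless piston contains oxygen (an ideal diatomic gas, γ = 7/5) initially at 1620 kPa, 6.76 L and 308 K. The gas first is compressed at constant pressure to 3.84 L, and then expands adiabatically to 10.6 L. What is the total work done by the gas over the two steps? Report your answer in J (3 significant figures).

W_total ≈ 461 J

Step 1 (isobaric): W = PΔV = (1620 kPa)(3.84 − 6.76 L) = -4730 J.
After step 1: P = 1620 kPa, V = 3.84 L, T = 175 K.
Step 2 (adiabatic): W = (P₁V₁ − P₂V₂)/(γ−1) = (6221 − 4144)/0.4 = 5191 J.
W_total = -4730 + 5191 = 460.7 J.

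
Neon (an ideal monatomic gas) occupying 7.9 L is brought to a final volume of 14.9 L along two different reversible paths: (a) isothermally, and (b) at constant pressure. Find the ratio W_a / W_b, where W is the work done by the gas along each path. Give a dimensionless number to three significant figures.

W_a / W_b ≈ 0.716

Path (a) isothermal: W = P₁V₁ ln(V₂/V₁) → W_a/(P₁V₁) = 0.6345.
Path (b) isobaric: W = P₁(V₂ − V₁) → W_b/(P₁V₁) = 0.8861.
W_a / W_b = 0.6345 / 0.8861 = 0.7161.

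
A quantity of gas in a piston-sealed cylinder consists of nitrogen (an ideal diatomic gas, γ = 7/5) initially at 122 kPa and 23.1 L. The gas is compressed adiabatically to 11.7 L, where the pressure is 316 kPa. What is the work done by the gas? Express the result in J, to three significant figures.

W ≈ -2200 J

Adiabatic: W = (P₁V₁ − P₂V₂)/(γ − 1) with γ = 7/5.
P₁V₁ = 2818 J, P₂V₂ = 3697 J.
W = (2818 − 3697) / 0.4 = -2197 J.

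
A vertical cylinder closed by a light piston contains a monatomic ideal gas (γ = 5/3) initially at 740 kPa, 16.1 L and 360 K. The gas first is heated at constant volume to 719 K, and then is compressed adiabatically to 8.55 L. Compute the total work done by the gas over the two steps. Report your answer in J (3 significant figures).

Step 1 (isochoric): W = 0 (constant volume).
After step 1: P = 1478 kPa (V unchanged).
Step 2 (adiabatic): W = (P₁V₁ − P₂V₂)/(γ−1) = (23795 − 36285)/0.667 = -18735 J.
W_total = 0 − 18735 = -18735 J.

W_total ≈ -18700 J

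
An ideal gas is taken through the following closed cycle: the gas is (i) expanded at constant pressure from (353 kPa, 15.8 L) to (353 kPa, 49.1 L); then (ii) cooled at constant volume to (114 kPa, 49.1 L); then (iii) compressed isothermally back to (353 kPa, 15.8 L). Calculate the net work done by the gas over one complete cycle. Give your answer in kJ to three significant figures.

W_net ≈ 5.41 kJ

Leg (i): W = PΔV = (353)(49.1 − 15.8) = 11755 J.
Leg (ii): W = 0.
Leg (iii): W = PᵢVᵢ ln(V_f/Vᵢ) = (5597) ln(15.8/49.1) = -6347 J.
W_net = 11755 − 6347 = 5408 J.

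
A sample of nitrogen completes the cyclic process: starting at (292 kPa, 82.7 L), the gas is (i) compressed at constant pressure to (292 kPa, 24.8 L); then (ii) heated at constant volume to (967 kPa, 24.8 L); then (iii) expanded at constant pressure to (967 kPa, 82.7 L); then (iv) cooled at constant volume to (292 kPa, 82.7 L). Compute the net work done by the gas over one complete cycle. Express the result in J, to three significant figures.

Constant-volume legs do no work.
W(i) = (292)(24.8 − 82.7) = -16907 J; W(iii) = (967)(82.7 − 24.8) = 55989 J.
W_net = -16907 + 55989 = 39082 J (the clockwise enclosed area).

W_net ≈ 39100 J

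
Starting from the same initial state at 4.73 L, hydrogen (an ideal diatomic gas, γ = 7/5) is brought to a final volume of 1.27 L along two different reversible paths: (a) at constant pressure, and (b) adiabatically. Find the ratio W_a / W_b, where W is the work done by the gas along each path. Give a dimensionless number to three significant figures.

Path (a) isobaric: W = P₁(V₂ − V₁) → W_a/(P₁V₁) = -0.7315.
Path (b) adiabatic: W = P₁V₁(1 − (V₁/V₂)^(γ−1))/(γ−1) → W_b/(P₁V₁) = -1.73.
W_a / W_b = -0.7315 / -1.73 = 0.4228.

W_a / W_b ≈ 0.423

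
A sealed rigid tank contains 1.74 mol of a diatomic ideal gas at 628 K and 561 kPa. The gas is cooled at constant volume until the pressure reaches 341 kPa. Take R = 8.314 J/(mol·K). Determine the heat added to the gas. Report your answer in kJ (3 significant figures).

Constant volume ⇒ W = 0, so Q = ΔU = nCᵥΔT with Cᵥ = 5R/2 = 20.79 J/(mol·K).
At constant V, T₂/T₁ = P₂/P₁ ⇒ ΔT = T₁(P₂/P₁ − 1) = 628·(341/561 − 1) = -246.3 K.
ΔU = (1.74)(20.79)(-246.3) = -8907 J.

Q ≈ -8.91 kJ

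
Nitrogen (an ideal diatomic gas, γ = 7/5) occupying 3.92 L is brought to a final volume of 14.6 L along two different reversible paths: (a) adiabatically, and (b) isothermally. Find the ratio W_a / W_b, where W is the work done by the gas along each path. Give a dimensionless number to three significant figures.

Path (a) adiabatic: W = P₁V₁(1 − (V₁/V₂)^(γ−1))/(γ−1) → W_a/(P₁V₁) = 1.023.
Path (b) isothermal: W = P₁V₁ ln(V₂/V₁) → W_b/(P₁V₁) = 1.315.
W_a / W_b = 1.023 / 1.315 = 0.7776.

W_a / W_b ≈ 0.778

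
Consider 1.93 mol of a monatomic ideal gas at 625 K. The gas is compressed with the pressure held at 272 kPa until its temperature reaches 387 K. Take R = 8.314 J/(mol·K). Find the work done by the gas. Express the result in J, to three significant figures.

W ≈ -3820 J

Isobaric: W = P ΔV = nR ΔT.
W = (1.93)(8.314)(387 − 625) = -3819 J.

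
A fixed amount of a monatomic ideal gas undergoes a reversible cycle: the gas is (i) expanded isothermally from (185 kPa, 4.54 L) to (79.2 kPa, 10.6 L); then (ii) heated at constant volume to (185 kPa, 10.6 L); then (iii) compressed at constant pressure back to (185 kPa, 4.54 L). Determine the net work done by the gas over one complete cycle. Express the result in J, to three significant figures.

W_net ≈ -409 J

Leg (i): W = PᵢVᵢ ln(V_f/Vᵢ) = (839.9) ln(10.6/4.54) = 712.2 J.
Leg (ii): W = 0.
Leg (iii): W = PΔV = (185)(4.54 − 10.6) = -1121 J.
W_net = 712.2 − 1121 = -408.9 J.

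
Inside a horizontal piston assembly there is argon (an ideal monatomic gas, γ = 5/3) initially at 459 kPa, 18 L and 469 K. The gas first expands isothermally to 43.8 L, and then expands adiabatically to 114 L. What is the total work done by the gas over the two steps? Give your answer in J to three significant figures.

W_total ≈ 13200 J

Step 1 (isothermal): W = P₁V₁ ln(V₂/V₁) = (8262) ln(43.8/18) = 7347 J.
After step 1: P = 188.6 kPa, V = 43.8 L, T = 469 K.
Step 2 (adiabatic): W = (P₁V₁ − P₂V₂)/(γ−1) = (8262 − 4366)/0.667 = 5843 J.
W_total = 7347 + 5843 = 13190 J.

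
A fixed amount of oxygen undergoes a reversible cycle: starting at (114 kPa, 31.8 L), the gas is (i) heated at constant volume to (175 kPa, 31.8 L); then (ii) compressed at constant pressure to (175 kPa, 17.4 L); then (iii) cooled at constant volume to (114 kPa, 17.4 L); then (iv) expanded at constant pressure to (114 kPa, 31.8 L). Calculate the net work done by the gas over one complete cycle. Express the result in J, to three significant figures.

W_net ≈ -878 J

Constant-volume legs do no work.
W(ii) = (175)(17.4 − 31.8) = -2520 J; W(iv) = (114)(31.8 − 17.4) = 1642 J.
W_net = -2520 + 1642 = -878.4 J (the counter-clockwise enclosed area).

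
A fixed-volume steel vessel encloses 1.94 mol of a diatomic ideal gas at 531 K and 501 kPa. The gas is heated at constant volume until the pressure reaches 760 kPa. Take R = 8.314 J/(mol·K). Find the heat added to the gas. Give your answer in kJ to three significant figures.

Constant volume ⇒ W = 0, so Q = ΔU = nCᵥΔT with Cᵥ = 5R/2 = 20.79 J/(mol·K).
At constant V, T₂/T₁ = P₂/P₁ ⇒ ΔT = T₁(P₂/P₁ − 1) = 531·(760/501 − 1) = 274.5 K.
ΔU = (1.94)(20.79)(274.5) = 11069 J.

Q ≈ 11.1 kJ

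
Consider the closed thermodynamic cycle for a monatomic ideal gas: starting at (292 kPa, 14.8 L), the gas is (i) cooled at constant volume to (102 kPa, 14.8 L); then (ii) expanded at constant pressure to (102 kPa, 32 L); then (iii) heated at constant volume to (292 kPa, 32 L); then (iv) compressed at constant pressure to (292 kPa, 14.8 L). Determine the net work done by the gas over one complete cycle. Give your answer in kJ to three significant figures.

Constant-volume legs do no work.
W(ii) = (102)(32 − 14.8) = 1754 J; W(iv) = (292)(14.8 − 32) = -5022 J.
W_net = 1754 − 5022 = -3268 J (the counter-clockwise enclosed area).

W_net ≈ -3.27 kJ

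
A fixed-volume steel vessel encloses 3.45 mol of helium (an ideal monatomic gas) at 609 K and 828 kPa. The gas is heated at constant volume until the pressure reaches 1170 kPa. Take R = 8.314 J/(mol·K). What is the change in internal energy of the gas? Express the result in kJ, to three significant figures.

ΔU ≈ 10.8 kJ

Constant volume ⇒ W = 0, so Q = ΔU = nCᵥΔT with Cᵥ = 3R/2 = 12.47 J/(mol·K).
At constant V, T₂/T₁ = P₂/P₁ ⇒ ΔT = T₁(P₂/P₁ − 1) = 609·(1170/828 − 1) = 251.5 K.
ΔU = (3.45)(12.47)(251.5) = 10823 J.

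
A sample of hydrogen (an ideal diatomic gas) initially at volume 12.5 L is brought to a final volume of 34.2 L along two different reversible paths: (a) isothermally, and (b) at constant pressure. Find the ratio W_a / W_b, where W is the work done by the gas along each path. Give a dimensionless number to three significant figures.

Path (a) isothermal: W = P₁V₁ ln(V₂/V₁) → W_a/(P₁V₁) = 1.006.
Path (b) isobaric: W = P₁(V₂ − V₁) → W_b/(P₁V₁) = 1.736.
W_a / W_b = 1.006 / 1.736 = 0.5798.

W_a / W_b ≈ 0.580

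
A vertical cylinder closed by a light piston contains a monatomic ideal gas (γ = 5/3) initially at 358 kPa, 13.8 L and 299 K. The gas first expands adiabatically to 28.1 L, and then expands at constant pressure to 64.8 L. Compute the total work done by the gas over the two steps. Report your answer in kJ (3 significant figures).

Step 1 (adiabatic): W = (P₁V₁ − P₂V₂)/(γ−1) = (4940 − 3075)/0.667 = 2798 J.
After step 1: P = 109.4 kPa, V = 28.1 L, T = 186.1 K.
Step 2 (isobaric): W = PΔV = (109.4 kPa)(64.8 − 28.1 L) = 4016 J.
W_total = 2798 + 4016 = 6814 J.

W_total ≈ 6.81 kJ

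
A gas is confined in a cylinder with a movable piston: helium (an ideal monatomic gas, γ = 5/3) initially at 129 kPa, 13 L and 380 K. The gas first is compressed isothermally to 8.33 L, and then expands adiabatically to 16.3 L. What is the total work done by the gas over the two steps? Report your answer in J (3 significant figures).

W_total ≈ 161 J

Step 1 (isothermal): W = P₁V₁ ln(V₂/V₁) = (1677) ln(8.33/13) = -746.4 J.
After step 1: P = 201.3 kPa, V = 8.33 L, T = 380 K.
Step 2 (adiabatic): W = (P₁V₁ − P₂V₂)/(γ−1) = (1677 − 1072)/0.667 = 907.6 J.
W_total = -746.4 + 907.6 = 161.2 J.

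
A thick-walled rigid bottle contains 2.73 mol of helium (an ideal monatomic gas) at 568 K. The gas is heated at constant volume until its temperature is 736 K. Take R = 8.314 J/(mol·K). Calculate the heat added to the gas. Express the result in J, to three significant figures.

Q ≈ 5720 J

Constant volume ⇒ W = 0, so Q = ΔU = nCᵥΔT with Cᵥ = 3R/2 = 12.47 J/(mol·K).
ΔU = (2.73)(12.47)(736 − 568) = 5720 J.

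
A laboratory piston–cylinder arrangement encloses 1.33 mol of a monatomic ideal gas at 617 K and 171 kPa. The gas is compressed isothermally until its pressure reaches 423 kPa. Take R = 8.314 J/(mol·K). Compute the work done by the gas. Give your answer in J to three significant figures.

W ≈ -6180 J

Isothermal process: W = nRT ln(V₂/V₁) = nRT ln(P₁/P₂).
W = (1.33)(8.314)(617) × ln(171/423)
  = 6823 × ln(0.4043) = 6823 × -0.9057
W_by_gas = -6179 J.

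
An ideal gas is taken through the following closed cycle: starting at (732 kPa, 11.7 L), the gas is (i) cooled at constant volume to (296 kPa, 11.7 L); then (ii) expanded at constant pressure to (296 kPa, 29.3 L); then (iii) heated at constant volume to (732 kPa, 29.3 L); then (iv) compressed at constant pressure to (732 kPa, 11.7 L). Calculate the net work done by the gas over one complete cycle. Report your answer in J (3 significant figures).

Constant-volume legs do no work.
W(ii) = (296)(29.3 − 11.7) = 5210 J; W(iv) = (732)(11.7 − 29.3) = -12883 J.
W_net = 5210 − 12883 = -7674 J (the counter-clockwise enclosed area).

W_net ≈ -7670 J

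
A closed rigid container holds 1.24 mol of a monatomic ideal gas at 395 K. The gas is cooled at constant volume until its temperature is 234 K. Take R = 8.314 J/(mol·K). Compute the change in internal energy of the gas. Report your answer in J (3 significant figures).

Constant volume ⇒ W = 0, so Q = ΔU = nCᵥΔT with Cᵥ = 3R/2 = 12.47 J/(mol·K).
ΔU = (1.24)(12.47)(234 − 395) = -2490 J.

ΔU ≈ -2490 J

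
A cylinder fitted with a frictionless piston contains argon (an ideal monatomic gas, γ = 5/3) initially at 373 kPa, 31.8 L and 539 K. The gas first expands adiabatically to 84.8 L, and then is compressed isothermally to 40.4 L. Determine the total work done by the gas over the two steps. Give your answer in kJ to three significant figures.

W_total ≈ 3.97 kJ

Step 1 (adiabatic): W = (P₁V₁ − P₂V₂)/(γ−1) = (11861 − 6168)/0.667 = 8540 J.
After step 1: P = 72.74 kPa, V = 84.8 L, T = 280.3 K.
Step 2 (isothermal): W = P₁V₁ ln(V₂/V₁) = (6168) ln(40.4/84.8) = -4573 J.
W_total = 8540 − 4573 = 3966 J.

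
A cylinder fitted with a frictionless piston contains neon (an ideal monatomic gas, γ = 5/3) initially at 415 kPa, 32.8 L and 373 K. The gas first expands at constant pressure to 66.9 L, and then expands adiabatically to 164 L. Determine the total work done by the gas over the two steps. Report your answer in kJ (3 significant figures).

Step 1 (isobaric): W = PΔV = (415 kPa)(66.9 − 32.8 L) = 14152 J.
After step 1: P = 415 kPa, V = 66.9 L, T = 760.8 K.
Step 2 (adiabatic): W = (P₁V₁ − P₂V₂)/(γ−1) = (27764 − 15271)/0.667 = 18739 J.
W_total = 14152 + 18739 = 32891 J.

W_total ≈ 32.9 kJ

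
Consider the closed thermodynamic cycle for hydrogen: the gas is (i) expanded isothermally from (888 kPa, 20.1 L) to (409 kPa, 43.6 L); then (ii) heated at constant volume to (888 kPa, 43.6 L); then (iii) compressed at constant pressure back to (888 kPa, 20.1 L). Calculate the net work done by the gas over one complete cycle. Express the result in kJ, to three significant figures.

W_net ≈ -7.05 kJ

Leg (i): W = PᵢVᵢ ln(V_f/Vᵢ) = (17849) ln(43.6/20.1) = 13821 J.
Leg (ii): W = 0.
Leg (iii): W = PΔV = (888)(20.1 − 43.6) = -20868 J.
W_net = 13821 − 20868 = -7047 J.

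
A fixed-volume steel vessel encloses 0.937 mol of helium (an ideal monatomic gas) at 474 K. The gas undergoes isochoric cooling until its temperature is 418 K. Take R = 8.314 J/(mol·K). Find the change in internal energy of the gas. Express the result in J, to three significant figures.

Constant volume ⇒ W = 0, so Q = ΔU = nCᵥΔT with Cᵥ = 3R/2 = 12.47 J/(mol·K).
ΔU = (0.937)(12.47)(418 − 474) = -654.4 J.

ΔU ≈ -654 J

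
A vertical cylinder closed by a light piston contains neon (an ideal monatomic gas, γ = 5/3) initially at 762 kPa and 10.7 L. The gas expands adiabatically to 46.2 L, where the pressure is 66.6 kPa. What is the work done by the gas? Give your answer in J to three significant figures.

W ≈ 7610 J

Adiabatic: W = (P₁V₁ − P₂V₂)/(γ − 1) with γ = 5/3.
P₁V₁ = 8153 J, P₂V₂ = 3077 J.
W = (8153 − 3077) / 0.6667 = 7615 J.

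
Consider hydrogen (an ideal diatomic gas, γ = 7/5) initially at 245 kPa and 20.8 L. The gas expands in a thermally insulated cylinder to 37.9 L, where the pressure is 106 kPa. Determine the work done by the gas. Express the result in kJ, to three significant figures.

Adiabatic: W = (P₁V₁ − P₂V₂)/(γ − 1) with γ = 7/5.
P₁V₁ = 5096 J, P₂V₂ = 4017 J.
W = (5096 − 4017) / 0.4 = 2697 J.

W ≈ 2.70 kJ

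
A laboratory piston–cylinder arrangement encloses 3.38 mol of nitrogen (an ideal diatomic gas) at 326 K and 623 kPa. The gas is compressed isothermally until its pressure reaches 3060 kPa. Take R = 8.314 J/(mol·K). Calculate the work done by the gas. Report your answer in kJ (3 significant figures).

W ≈ -14.6 kJ

Isothermal process: W = nRT ln(V₂/V₁) = nRT ln(P₁/P₂).
W = (3.38)(8.314)(326) × ln(623/3060)
  = 9161 × ln(0.2036) = 9161 × -1.592
W_by_gas = -14581 J.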